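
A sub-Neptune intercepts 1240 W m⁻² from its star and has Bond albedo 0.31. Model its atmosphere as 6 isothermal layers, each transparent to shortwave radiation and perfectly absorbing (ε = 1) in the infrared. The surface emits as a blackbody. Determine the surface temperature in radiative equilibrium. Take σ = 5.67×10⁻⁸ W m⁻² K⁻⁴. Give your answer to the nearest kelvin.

OLR = S(1−α)/4 = 213.9 W m⁻²; the top layer radiates at T_e = 247.8 K.
For an N-layer opaque stack, T_s⁴ = (N+1)T_e⁴, hence T_s = (7)^(1/4)×247.8 K = 403.1 K.

403 K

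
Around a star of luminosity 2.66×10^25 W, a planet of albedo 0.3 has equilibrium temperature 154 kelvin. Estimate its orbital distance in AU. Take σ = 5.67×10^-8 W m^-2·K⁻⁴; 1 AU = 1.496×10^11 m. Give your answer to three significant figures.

0.720 AU

The flux needed for this T is 4σT⁴/(1−0.3) = 182.2 W m^-2.
From L = 4πd²S, d = √(2.66×10^25/(4π·182.2)) = 1.078×10^11 m = 0.7204 AU.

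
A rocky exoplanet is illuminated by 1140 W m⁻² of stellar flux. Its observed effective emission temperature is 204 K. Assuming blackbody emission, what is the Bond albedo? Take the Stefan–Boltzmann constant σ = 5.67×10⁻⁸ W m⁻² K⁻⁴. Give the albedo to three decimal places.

0.655

From σT⁴ = S(1−α)/4 we invert for α: 1−α = 4σT⁴/S.
4σT⁴ = 4·5.67×10⁻⁸·(204)⁴ = 392.8 W m⁻².
1−α = 392.8/1140 = 0.3446, so α = 0.6554.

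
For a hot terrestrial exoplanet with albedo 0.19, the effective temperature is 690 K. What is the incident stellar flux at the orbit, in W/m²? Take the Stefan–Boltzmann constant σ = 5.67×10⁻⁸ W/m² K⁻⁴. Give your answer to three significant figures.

63500 W/m²

Invert the energy balance for S: S = 4σT⁴/(1−α).
σT⁴ = 5.67×10⁻⁸·(690)⁴ = 12850 W/m².
So S = 4×12850/(1−0.19) = 63470 W/m².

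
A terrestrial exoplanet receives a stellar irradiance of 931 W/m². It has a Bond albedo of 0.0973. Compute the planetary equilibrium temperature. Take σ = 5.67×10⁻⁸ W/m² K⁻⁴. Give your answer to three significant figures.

247 kelvin

The planet absorbs (1−α)S over its disc πR² and re-emits over 4πR², so the mean absorbed flux is (1−0.0973)·931.0/4 = 210.1 W/m².
In equilibrium σT⁴ equals this, so T = 246.7 K.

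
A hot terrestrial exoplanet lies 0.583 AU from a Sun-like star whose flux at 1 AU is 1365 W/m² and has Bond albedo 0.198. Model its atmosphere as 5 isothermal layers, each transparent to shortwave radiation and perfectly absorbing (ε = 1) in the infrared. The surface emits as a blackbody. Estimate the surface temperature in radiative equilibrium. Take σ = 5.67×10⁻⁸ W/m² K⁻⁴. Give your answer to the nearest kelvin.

540 kelvin

By the inverse-square law, S = 1365/0.583² = 4016 W/m².
OLR = S(1−α)/4 = 805.2 W/m²; the top layer radiates at T_e = 345.2 K.
Layer-by-layer balance gives σT_s⁴ = (N+1)σT_e⁴, so T_s = 6^¼·345.2 = 540.3 K.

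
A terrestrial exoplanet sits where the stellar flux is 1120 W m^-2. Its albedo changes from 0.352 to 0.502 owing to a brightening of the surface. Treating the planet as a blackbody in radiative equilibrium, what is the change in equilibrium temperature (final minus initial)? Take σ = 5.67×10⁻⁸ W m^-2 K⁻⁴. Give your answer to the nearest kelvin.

With α = 0.352, T₁ = 237.8 K.
Final:   T₂ = [S(1−0.502)/(4σ)]^(1/4) = 222.7 K.
ΔT = T₂ − T₁ = -15.15 K.

-15 K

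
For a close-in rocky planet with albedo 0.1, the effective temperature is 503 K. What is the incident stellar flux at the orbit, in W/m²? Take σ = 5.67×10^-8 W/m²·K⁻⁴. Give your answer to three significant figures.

From S(1−α)/4 = σT⁴: S = 4σT⁴/(1−α).
σT⁴ = 5.67×10⁻⁸·(503)⁴ = 3630 W/m².
So S = 4×3630/(1−0.1) = 16130 W/m².

16100 W/m²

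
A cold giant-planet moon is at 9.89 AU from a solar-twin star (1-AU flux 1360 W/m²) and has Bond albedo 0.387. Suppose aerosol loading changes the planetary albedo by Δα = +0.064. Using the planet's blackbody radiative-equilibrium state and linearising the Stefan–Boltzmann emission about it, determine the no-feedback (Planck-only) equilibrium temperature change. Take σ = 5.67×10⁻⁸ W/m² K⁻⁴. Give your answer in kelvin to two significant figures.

-2.0 K

By the inverse-square law, S = 1360/9.89² = 13.90 W/m².
Reference equilibrium: T_e = [S(1−α)/(4σ)]^(1/4) = 78.30 K.
The change in absorbed flux is Δ[S(1−α)/4] = −SΔα/4 = -0.2225 W/m².
Linearising σT⁴ gives d(σT⁴)/dT = 4σT_e³ = 0.1089 W/m² per K.
So ΔT₀ = -0.2225/0.1089 = -2.04 K.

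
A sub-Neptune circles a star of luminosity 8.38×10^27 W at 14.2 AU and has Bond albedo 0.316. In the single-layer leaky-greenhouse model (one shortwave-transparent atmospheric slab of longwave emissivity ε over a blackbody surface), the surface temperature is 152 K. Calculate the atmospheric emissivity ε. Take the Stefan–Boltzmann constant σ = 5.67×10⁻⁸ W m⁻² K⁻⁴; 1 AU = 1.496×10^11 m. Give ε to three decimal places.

Orbital distance: d = 14.2 AU = 2.124×10^12 m.
Spreading L over a sphere of radius d: S = 8.38×10^27/(4π·2.12×10^12²) = 147.8 W m⁻².
First, T_e = [147.8·(1−0.316)/(4σ)]^(1/4) = 145.3 K.
T_s⁴ = T_e⁴·2/(2−ε) → ε = 2 − 2(T_e/T_s)⁴ = 2 − 2·(145.3/152)⁴ = 0.3302.

0.330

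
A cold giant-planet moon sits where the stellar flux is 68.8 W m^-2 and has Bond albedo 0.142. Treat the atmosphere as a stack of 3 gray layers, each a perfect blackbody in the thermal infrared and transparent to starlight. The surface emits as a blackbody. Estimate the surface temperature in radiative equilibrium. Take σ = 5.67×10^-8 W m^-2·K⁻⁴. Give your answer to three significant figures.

180 K

The effective emission temperature is T_e = [S(1−α)/(4σ)]^¼ = 127.0 K.
Layer-by-layer balance gives σT_s⁴ = (N+1)σT_e⁴, so T_s = 4^¼·127.0 = 179.6 K.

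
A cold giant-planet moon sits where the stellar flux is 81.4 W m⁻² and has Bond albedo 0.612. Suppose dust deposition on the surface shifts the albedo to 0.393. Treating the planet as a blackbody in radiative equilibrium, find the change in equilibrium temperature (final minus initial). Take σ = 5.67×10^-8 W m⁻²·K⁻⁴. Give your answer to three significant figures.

12.9 K

Initial: T₁ = [S(1−0.612)/(4σ)]^(1/4) = 108.6 K.
After:  T₂ = [81.40·0.607/(4σ)]^(1/4) = 121.5 K.
Change: 121.5 − 108.6 = 12.86 K.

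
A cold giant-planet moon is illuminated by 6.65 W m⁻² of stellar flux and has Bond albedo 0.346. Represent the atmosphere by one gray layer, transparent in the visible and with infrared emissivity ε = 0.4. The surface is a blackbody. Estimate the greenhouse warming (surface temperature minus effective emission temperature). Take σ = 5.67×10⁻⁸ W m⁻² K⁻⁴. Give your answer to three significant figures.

3.80 kelvin

Effective emission temperature (TOA balance): σT_e⁴ = S(1−α)/4 = 1.087 W m⁻² → T_e = 66.17 K.
For a single slab of emissivity ε, T_s⁴ = 2T_e⁴/(2−ε); thus T_s = 66.17·(1.25)^(1/4) = 69.97 K.
T_s − T_e = 69.97 − 66.17 = 3.797 K.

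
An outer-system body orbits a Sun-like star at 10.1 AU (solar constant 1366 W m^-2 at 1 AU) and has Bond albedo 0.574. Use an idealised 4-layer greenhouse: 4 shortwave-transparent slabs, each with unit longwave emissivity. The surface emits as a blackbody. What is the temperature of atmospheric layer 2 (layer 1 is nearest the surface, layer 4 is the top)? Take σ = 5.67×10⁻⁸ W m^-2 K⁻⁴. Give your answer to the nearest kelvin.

By the inverse-square law, S = 1366/10.1² = 13.39 W m^-2.
The effective emission temperature is T_e = [S(1−α)/(4σ)]^¼ = 70.82 K.
Each opaque layer satisfies 2T_j⁴ = T_{j−1}⁴ + T_{j+1}⁴, giving T_k⁴ = (N+1−k)T_e⁴.
With k = 2: T_2 = (4+1−2)^¼·70.82 K = 93.20 K.

93 K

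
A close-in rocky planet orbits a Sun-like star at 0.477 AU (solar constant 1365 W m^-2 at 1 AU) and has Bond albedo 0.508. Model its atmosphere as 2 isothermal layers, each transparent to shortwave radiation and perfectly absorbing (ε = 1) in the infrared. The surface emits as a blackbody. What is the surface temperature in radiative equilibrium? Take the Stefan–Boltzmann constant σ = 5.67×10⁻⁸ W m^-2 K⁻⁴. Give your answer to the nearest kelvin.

Flux at the orbit: S = 1365/(0.477)² = 5999 W m^-2.
Top-of-atmosphere balance: σT_e⁴ = S(1−α)/4 = 737.9 W m^-2 → T_e = 337.8 K.
Layer-by-layer balance gives σT_s⁴ = (N+1)σT_e⁴, so T_s = 3^¼·337.8 = 444.5 K.

445 K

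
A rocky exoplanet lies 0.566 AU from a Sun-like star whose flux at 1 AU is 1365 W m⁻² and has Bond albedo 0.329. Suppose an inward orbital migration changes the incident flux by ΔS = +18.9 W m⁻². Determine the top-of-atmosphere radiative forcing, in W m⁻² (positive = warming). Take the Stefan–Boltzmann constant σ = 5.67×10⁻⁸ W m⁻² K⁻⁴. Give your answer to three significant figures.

3.17 W m⁻²

By the inverse-square law, S = 1365/0.566² = 4261 W m⁻².
ΔF = Δ[S(1−α)]/4 = (1−0.329)·+18.9/4 = 3.170 W m⁻².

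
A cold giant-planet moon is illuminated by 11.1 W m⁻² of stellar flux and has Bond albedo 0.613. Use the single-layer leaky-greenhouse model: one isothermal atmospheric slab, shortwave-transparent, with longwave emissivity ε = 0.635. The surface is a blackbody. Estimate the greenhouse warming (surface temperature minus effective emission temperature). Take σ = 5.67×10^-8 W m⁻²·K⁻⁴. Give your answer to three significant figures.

6.61 K

Effective emission temperature (TOA balance): σT_e⁴ = S(1−α)/4 = 1.074 W m⁻² → T_e = 65.97 K.
The surface balance (absorbed SW + ε·downward IR = σT_s⁴) with T_a⁴ = T_s⁴/2 reduces to T_s = T_e·[2/(2−ε)]^¼ = 72.58 K.
T_s − T_e = 72.58 − 65.97 = 6.611 K.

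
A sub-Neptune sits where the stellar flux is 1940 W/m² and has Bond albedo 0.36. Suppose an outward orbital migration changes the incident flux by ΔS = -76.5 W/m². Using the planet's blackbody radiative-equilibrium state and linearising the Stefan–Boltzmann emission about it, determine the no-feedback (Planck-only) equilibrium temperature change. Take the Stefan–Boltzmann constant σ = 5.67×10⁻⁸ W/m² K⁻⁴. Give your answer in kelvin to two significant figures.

The baseline emission temperature is T_e = 272.0 K.
ΔF = Δ[S(1−α)]/4 = (1−0.36)·-76.5/4 = -12.24 W/m².
Linearising σT⁴ gives d(σT⁴)/dT = 4σT_e³ = 4.565 W/m² per K.
Hence the no-feedback warming is ΔF/(4σT_e³) = -2.68 K.

-2.7 K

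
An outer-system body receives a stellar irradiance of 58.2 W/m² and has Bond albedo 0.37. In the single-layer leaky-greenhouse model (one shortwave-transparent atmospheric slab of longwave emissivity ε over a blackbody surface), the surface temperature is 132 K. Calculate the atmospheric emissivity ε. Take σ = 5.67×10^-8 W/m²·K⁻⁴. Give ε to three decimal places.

0.935

First, T_e = [58.20·(1−0.37)/(4σ)]^(1/4) = 112.8 K.
Inverting T_s⁴ = 2T_e⁴/(2−ε): (T_e/T_s)⁴ = 0.5325, so ε = 2(1 − 0.5325) = 0.9350.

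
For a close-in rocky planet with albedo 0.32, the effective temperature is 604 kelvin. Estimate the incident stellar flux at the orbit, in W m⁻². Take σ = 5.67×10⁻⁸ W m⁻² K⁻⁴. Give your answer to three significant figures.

44400 W m⁻²

Invert the energy balance for S: S = 4σT⁴/(1−α).
σT⁴ = 5.67×10⁻⁸·(604)⁴ = 7546 W m⁻².
S = 4·7546/0.68 = 44390 W m⁻².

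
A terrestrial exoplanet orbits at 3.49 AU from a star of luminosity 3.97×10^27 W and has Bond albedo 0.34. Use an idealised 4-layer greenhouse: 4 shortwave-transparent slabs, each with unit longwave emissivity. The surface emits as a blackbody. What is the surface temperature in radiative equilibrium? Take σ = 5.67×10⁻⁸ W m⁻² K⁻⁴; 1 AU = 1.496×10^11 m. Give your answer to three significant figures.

Orbital distance: d = 3.49 AU = 5.221×10^11 m.
S = L/(4πd²) = 1159 W m⁻².
The effective emission temperature is T_e = [S(1−α)/(4σ)]^¼ = 241.0 K.
With N = 4 opaque layers, T_s = (N+1)^(1/4)·T_e = 5^(1/4)·241.0 = 360.4 K.

360 K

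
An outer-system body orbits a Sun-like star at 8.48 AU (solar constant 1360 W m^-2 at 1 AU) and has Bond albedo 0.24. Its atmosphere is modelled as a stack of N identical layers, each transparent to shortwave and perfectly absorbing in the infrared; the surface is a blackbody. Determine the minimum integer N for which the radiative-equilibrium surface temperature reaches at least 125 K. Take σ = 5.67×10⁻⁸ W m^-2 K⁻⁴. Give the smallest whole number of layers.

Irradiance scales as 1/d², so S = 1360 W m^-2 × (1/8.48)² = 18.91 W m^-2.
Top-of-atmosphere balance: σT_e⁴ = S(1−α)/4 = 3.593 W m^-2 → T_e = 89.22 K.
Need (N+1)T_e⁴ ≥ T_s⁴, i.e. N+1 ≥ (125/89.22)⁴ = 3.852.
So N ≥ 2.852; the smallest integer is N = 3.

3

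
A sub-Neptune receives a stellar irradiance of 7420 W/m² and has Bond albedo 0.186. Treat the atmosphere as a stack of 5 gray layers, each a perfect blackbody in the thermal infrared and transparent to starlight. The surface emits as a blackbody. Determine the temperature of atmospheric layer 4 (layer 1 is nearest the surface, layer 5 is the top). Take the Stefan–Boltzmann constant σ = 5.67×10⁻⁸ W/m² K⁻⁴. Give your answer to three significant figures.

480 K

OLR = S(1−α)/4 = 1510 W/m²; the top layer radiates at T_e = 404.0 K.
In the N-layer model, layer k (counted from the surface) has T_k = (N+1−k)^(1/4)·T_e.
T_4 = (2)^(1/4)·404.0 = 480.4 K.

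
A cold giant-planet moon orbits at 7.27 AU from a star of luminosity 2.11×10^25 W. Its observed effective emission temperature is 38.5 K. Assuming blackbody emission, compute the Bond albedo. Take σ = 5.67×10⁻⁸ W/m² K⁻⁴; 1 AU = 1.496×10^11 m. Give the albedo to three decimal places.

0.649

d = 7.27 × 1.496×10^11 m = 1.088×10^12 m.
Flux at the orbit: S = L/(4πd²) = 2.11×10^25/(4π·(1.09×10^12)²) = 1.420 W/m².
Energy balance: S(1−α)/4 = σT⁴, so 1−α = 4σT⁴/S.
4σT⁴ = 4·5.67×10⁻⁸·(38.5)⁴ = 0.4983 W/m².
Hence α = 1 − 0.4983/1.420 = 0.6490.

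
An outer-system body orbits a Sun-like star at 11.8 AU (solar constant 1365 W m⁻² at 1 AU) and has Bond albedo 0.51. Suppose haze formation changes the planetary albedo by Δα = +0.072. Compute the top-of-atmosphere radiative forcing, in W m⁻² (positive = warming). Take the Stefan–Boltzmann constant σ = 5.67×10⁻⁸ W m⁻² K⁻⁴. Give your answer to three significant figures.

By the inverse-square law, S = 1365/11.8² = 9.803 W m⁻².
ΔF = −(S/4)Δα = −(9.803/4)×(+0.072) = -0.1765 W m⁻².

-0.176 W m⁻²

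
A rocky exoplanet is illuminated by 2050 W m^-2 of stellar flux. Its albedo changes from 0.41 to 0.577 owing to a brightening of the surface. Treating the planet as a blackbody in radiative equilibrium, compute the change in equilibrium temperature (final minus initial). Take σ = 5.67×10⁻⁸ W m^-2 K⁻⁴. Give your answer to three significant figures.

Initial: T₁ = [S(1−0.41)/(4σ)]^(1/4) = 270.2 K.
Final:   T₂ = [S(1−0.577)/(4σ)]^(1/4) = 248.7 K.
Change: 248.7 − 270.2 = -21.57 K.

-21.6 K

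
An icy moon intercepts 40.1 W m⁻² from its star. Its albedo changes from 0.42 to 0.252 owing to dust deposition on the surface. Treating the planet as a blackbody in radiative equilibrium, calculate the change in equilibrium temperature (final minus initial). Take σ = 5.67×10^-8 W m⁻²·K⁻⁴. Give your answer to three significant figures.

Before: T₁ = [40.10·0.58/(4σ)]^(1/4) = 100.6 K.
With α = 0.252, T₂ = 107.2 K.
ΔT = T₂ − T₁ = 6.607 K.

6.61 kelvin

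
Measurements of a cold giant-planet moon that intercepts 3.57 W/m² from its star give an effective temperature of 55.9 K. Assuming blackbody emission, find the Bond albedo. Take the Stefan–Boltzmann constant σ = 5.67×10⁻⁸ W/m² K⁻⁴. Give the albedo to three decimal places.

0.380

Rearranging the radiative balance, α = 1 − 4σT⁴/S.
σT⁴ = 0.5536 W/m², so 4σT⁴ = 2.215 W/m².
1−α = 2.215/3.570 = 0.6203, so α = 0.3797.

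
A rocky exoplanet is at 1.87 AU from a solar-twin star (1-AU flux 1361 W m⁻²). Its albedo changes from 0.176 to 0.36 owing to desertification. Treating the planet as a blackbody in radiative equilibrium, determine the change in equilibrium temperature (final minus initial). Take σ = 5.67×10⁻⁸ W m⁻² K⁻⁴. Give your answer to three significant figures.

-11.9 K

Flux at the orbit: S = 1361/(1.87)² = 389.2 W m⁻².
With α = 0.176, T₁ = 193.9 K.
Final:   T₂ = [S(1−0.36)/(4σ)]^(1/4) = 182.0 K.
ΔT = T₂ − T₁ = -11.87 K.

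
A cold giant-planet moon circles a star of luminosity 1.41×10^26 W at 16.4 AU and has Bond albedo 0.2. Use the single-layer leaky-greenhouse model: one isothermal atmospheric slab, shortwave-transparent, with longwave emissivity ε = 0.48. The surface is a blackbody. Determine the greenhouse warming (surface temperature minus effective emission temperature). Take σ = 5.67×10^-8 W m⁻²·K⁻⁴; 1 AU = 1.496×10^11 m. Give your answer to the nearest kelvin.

4 kelvin

d = 16.4 × 1.496×10^11 m = 2.453×10^12 m.
Flux at the orbit: S = L/(4πd²) = 1.41×10^26/(4π·(2.45×10^12)²) = 1.864 W m⁻².
The planet radiates to space at T_e = [S(1−α)/(4σ)]^(1/4) = 50.64 K.
Surface balance with a leaky layer gives σT_s⁴ = σT_e⁴·2/(2−ε), so T_s = T_e·[2/(2−0.48)]^(1/4) = 54.23 K.
Greenhouse warming: T_s − T_e = 3.596 K.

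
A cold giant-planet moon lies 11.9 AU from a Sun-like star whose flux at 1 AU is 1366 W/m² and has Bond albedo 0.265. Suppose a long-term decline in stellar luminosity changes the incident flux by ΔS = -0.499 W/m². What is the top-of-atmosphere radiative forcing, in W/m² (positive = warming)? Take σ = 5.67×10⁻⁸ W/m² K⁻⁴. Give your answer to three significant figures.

-0.0917 W/m²

Irradiance scales as 1/d², so S = 1366 W/m² × (1/11.9)² = 9.646 W/m².
TOA radiative forcing: ΔF = (1−α)ΔS/4 = 0.735·(-0.499)/4 = -0.09169 W/m².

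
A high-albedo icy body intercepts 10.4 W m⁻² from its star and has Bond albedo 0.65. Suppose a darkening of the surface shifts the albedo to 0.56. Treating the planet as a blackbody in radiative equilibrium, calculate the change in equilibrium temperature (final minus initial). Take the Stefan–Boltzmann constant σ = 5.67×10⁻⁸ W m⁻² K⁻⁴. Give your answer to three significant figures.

Before: T₁ = [10.40·0.35/(4σ)]^(1/4) = 63.29 K.
With α = 0.56, T₂ = 67.02 K.
Change: 67.02 − 63.29 = 3.727 K.

3.73 K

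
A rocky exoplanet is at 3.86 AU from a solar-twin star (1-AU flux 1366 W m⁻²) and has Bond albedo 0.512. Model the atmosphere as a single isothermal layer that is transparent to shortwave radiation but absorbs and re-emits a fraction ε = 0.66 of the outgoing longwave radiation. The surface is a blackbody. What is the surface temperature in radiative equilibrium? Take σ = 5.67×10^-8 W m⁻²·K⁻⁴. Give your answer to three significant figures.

131 K

Irradiance scales as 1/d², so S = 1366 W m⁻² × (1/3.86)² = 91.68 W m⁻².
Effective emission temperature (TOA balance): σT_e⁴ = S(1−α)/4 = 11.18 W m⁻² → T_e = 118.5 K.
The surface balance (absorbed SW + ε·downward IR = σT_s⁴) with T_a⁴ = T_s⁴/2 reduces to T_s = T_e·[2/(2−ε)]^¼ = 131.0 K.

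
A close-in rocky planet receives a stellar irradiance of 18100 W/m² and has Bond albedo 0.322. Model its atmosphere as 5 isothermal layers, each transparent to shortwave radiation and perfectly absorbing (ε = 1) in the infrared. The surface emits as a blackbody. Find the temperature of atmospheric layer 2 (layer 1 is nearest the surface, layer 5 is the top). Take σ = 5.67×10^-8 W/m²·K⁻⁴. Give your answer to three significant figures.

The effective emission temperature is T_e = [S(1−α)/(4σ)]^¼ = 482.3 K.
Each opaque layer satisfies 2T_j⁴ = T_{j−1}⁴ + T_{j+1}⁴, giving T_k⁴ = (N+1−k)T_e⁴.
With k = 2: T_2 = (5+1−2)^¼·482.3 K = 682.1 K.

682 K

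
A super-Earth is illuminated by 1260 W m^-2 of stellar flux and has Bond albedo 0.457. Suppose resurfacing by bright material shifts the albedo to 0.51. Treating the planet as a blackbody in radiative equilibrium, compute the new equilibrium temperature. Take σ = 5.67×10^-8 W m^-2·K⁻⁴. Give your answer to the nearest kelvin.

With the new albedo, S(1−α₂)/4 = 154.3 W m^-2, so T₂ = 228.4 K.

228 K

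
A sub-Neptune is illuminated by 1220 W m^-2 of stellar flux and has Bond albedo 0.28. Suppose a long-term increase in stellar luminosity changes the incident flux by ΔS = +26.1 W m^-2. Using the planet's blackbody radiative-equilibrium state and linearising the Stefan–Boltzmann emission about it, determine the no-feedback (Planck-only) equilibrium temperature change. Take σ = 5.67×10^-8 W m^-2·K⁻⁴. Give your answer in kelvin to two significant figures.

1.3 kelvin

The baseline emission temperature is T_e = 249.5 K.
Only a fraction (1−α) is absorbed and it's spread over 4πR², so ΔF = (1−α)ΔS/4 = 4.698 W m^-2.
Planck response: λ_P = 4σT_e³ = 4·5.67×10⁻⁸·(249.5)³ = 3.521 W m^-2/K.
ΔT₀ = ΔF/λ_P = 4.698/3.521 = 1.33 K.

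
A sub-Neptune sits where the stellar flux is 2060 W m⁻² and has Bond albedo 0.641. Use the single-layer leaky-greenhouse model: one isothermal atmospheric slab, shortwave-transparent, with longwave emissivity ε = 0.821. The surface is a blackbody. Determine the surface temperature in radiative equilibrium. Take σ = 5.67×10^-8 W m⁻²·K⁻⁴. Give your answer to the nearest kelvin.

Effective emission temperature (TOA balance): σT_e⁴ = S(1−α)/4 = 184.9 W m⁻² → T_e = 239.0 K.
The surface balance (absorbed SW + ε·downward IR = σT_s⁴) with T_a⁴ = T_s⁴/2 reduces to T_s = T_e·[2/(2−ε)]^¼ = 272.7 K.

273 K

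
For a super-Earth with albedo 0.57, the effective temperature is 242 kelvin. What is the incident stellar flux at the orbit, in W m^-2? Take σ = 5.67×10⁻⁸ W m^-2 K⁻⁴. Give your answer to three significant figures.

1810 W m^-2

Invert the energy balance for S: S = 4σT⁴/(1−α).
σT⁴ = 5.67×10⁻⁸·(242)⁴ = 194.5 W m^-2.
So S = 4×194.5/(1−0.57) = 1809 W m^-2.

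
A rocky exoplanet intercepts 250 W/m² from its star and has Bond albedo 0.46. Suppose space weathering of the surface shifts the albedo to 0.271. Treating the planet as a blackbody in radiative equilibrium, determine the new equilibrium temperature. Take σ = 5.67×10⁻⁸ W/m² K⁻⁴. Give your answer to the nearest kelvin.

With the new albedo, S(1−α₂)/4 = 45.56 W/m², so T₂ = 168.4 K.

168 kelvin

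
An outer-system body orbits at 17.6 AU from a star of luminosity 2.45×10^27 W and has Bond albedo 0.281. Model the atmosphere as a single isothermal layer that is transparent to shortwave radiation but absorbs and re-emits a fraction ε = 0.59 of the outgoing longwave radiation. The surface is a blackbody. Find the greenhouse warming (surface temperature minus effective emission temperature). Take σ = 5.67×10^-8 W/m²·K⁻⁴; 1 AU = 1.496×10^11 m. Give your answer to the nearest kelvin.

d = 17.6 × 1.496×10^11 m = 2.633×10^12 m.
Spreading L over a sphere of radius d: S = 2.45×10^27/(4π·2.63×10^12²) = 28.12 W/m².
Effective emission temperature (TOA balance): σT_e⁴ = S(1−α)/4 = 5.055 W/m² → T_e = 97.17 K.
For a single slab of emissivity ε, T_s⁴ = 2T_e⁴/(2−ε); thus T_s = 97.17·(1.418)^(1/4) = 106.0 K.
The atmosphere warms the surface by 8.874 K.

9 K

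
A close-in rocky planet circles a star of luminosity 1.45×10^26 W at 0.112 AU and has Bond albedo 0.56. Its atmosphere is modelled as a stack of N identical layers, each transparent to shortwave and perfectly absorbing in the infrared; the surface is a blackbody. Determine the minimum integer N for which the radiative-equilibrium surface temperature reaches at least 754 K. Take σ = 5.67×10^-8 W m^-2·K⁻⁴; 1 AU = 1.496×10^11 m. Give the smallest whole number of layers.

d = 0.112 × 1.496×10^11 m = 1.676×10^10 m.
Spreading L over a sphere of radius d: S = 1.45×10^26/(4π·1.68×10^10²) = 41100 W m^-2.
The effective emission temperature is T_e = [S(1−α)/(4σ)]^¼ = 531.4 K.
Since T_s⁴ = (N+1)T_e⁴, we need N ≥ (T_s/T_e)⁴ − 1 = 3.053.
The minimum whole number is N = 4.

4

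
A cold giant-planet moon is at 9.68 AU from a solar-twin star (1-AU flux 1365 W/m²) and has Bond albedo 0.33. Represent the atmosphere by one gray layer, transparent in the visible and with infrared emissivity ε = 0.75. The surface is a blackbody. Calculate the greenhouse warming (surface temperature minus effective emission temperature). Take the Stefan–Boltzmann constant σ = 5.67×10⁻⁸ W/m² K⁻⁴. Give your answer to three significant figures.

10.1 K

Irradiance scales as 1/d², so S = 1365 W/m² × (1/9.68)² = 14.57 W/m².
Effective emission temperature (TOA balance): σT_e⁴ = S(1−α)/4 = 2.440 W/m² → T_e = 80.99 K.
Surface balance with a leaky layer gives σT_s⁴ = σT_e⁴·2/(2−ε), so T_s = T_e·[2/(2−0.75)]^(1/4) = 91.09 K.
T_s − T_e = 91.09 − 80.99 = 10.10 K.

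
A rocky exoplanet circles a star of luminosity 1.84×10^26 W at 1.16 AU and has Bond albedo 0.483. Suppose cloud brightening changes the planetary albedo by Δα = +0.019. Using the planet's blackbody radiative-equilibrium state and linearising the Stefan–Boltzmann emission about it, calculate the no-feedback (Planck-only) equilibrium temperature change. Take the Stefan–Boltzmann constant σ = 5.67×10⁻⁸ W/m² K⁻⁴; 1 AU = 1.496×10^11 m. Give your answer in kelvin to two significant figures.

Orbital distance: d = 1.16 AU = 1.735×10^11 m.
S = L/(4πd²) = 486.2 W/m².
Reference equilibrium: T_e = [S(1−α)/(4σ)]^(1/4) = 182.5 K.
The change in absorbed flux is Δ[S(1−α)/4] = −SΔα/4 = -2.310 W/m².
Linearising σT⁴ gives d(σT⁴)/dT = 4σT_e³ = 1.378 W/m² per K.
Hence the no-feedback warming is ΔF/(4σT_e³) = -1.68 K.

-1.7 K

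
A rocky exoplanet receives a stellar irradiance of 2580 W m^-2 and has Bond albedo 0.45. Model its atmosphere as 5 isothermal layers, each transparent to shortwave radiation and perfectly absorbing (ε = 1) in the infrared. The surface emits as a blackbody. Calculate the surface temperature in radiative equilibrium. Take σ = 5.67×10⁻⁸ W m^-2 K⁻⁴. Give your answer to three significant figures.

440 K

The effective emission temperature is T_e = [S(1−α)/(4σ)]^¼ = 281.2 K.
For an N-layer opaque stack, T_s⁴ = (N+1)T_e⁴, hence T_s = (6)^(1/4)×281.2 K = 440.2 K.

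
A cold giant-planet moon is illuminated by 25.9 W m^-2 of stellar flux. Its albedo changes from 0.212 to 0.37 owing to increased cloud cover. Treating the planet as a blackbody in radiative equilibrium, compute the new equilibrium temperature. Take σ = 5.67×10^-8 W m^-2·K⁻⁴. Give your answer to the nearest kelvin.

92 kelvin

New equilibrium: T₂ = [(1−0.37)·25.90/(4σ)]^(1/4) = 92.10 K.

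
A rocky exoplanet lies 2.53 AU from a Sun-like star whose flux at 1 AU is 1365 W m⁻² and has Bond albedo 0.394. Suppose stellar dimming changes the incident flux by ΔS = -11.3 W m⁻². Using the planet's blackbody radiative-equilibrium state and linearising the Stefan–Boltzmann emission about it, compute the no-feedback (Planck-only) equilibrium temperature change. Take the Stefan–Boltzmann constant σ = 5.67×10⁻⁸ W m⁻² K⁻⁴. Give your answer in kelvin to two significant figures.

-2.0 K

By the inverse-square law, S = 1365/2.53² = 213.3 W m⁻².
The baseline emission temperature is T_e = 154.5 K.
Only a fraction (1−α) is absorbed and it's spread over 4πR², so ΔF = (1−α)ΔS/4 = -1.712 W m⁻².
The Planck feedback parameter is 4σT_e³ = 0.8364 W m⁻²/K.
Hence the no-feedback warming is ΔF/(4σT_e³) = -2.05 K.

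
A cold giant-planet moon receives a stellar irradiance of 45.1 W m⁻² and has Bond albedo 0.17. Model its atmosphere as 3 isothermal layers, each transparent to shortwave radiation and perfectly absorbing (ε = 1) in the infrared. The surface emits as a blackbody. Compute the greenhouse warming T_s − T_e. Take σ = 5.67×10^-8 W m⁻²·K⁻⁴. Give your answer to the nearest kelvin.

47 K

The effective emission temperature is T_e = [S(1−α)/(4σ)]^¼ = 113.3 K.
Surface: T_s = (4)^¼·T_e = 160.3 K.
So the greenhouse effect raises the surface by 160.3 − 113.3 = 46.95 K.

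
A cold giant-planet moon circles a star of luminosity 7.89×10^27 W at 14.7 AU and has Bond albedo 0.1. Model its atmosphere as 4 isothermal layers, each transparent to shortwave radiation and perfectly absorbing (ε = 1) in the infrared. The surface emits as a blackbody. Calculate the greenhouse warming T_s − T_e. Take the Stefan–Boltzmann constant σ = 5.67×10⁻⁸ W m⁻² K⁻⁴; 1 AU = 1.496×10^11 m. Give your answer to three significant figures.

74.6 kelvin

d = 14.7 × 1.496×10^11 m = 2.199×10^12 m.
Spreading L over a sphere of radius d: S = 7.89×10^27/(4π·2.20×10^12²) = 129.8 W m⁻².
Top-of-atmosphere balance: σT_e⁴ = S(1−α)/4 = 29.21 W m⁻² → T_e = 150.7 K.
T_s = (N+1)^(1/4)·T_e = 225.3 K.
Warming: T_s − T_e = 74.63 K.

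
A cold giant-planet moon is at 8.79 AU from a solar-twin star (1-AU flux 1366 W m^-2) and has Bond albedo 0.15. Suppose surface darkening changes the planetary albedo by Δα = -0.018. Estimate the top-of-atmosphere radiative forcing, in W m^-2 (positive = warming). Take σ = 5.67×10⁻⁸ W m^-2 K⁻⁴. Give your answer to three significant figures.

Irradiance scales as 1/d², so S = 1366 W m^-2 × (1/8.79)² = 17.68 W m^-2.
The change in absorbed flux is Δ[S(1−α)/4] = −SΔα/4 = 0.07956 W m^-2.

0.0796 W m^-2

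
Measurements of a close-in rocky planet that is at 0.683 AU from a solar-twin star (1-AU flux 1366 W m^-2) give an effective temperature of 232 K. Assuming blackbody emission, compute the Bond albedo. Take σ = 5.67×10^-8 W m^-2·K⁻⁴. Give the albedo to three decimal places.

By the inverse-square law, S = 1366/0.683² = 2928 W m^-2.
From σT⁴ = S(1−α)/4 we invert for α: 1−α = 4σT⁴/S.
σT⁴ = 164.3 W m^-2, so 4σT⁴ = 657.0 W m^-2.
1−α = 657.0/2928 = 0.2244, so α = 0.7756.

0.776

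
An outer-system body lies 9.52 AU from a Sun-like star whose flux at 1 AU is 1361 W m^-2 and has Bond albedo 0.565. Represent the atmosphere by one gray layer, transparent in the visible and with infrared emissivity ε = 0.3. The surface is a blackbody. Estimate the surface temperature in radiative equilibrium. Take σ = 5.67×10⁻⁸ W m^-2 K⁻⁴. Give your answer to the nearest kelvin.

76 K

Irradiance scales as 1/d², so S = 1361 W m^-2 × (1/9.52)² = 15.02 W m^-2.
The planet radiates to space at T_e = [S(1−α)/(4σ)]^(1/4) = 73.26 K.
The surface balance (absorbed SW + ε·downward IR = σT_s⁴) with T_a⁴ = T_s⁴/2 reduces to T_s = T_e·[2/(2−ε)]^¼ = 76.30 K.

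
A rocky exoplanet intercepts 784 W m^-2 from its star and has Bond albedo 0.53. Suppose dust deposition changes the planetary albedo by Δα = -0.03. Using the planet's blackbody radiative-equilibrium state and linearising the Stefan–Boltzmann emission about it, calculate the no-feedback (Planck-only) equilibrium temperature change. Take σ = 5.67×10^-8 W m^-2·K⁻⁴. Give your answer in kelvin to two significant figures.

3.2 kelvin

Reference equilibrium: T_e = [S(1−α)/(4σ)]^(1/4) = 200.8 K.
TOA radiative forcing: ΔF = −S·Δα/4 = −784.0·(-0.03)/4 = 5.880 W m^-2.
Planck response: λ_P = 4σT_e³ = 4·5.67×10⁻⁸·(200.8)³ = 1.835 W m^-2/K.
So ΔT₀ = 5.880/1.835 = 3.20 K.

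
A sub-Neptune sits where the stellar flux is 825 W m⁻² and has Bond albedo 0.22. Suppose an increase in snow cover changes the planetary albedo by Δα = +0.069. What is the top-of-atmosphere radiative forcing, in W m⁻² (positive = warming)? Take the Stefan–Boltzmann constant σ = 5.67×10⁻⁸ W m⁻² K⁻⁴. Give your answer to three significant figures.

-14.2 W m⁻²

The change in absorbed flux is Δ[S(1−α)/4] = −SΔα/4 = -14.23 W m⁻².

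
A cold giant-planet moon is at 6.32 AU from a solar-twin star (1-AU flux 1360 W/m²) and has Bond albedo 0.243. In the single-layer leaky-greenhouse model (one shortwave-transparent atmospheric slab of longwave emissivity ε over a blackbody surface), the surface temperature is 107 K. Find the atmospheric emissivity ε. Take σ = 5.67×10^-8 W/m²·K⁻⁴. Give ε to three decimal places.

0.266

Flux at the orbit: S = 1360/(6.32)² = 34.05 W/m².
Effective temperature: T_e = [S(1−α)/(4σ)]^(1/4) = 103.2 K.
Inverting T_s⁴ = 2T_e⁴/(2−ε): (T_e/T_s)⁴ = 0.8670, so ε = 2(1 − 0.8670) = 0.2660.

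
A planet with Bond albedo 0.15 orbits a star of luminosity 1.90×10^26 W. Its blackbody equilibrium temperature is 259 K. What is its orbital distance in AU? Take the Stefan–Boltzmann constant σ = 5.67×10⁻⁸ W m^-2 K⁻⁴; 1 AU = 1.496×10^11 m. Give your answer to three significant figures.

0.750 AU

Energy balance gives S = 4σT⁴/(1−α) = 1201 W m^-2.
From L = 4πd²S, d = √(1.90×10^26/(4π·1201)) = 1.122×10^11 m = 0.7501 AU.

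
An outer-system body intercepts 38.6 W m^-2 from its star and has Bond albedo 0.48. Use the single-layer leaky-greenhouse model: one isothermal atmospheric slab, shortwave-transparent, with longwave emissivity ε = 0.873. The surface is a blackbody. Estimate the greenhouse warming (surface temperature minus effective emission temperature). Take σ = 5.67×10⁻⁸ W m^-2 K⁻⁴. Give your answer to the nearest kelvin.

Effective emission temperature (TOA balance): σT_e⁴ = S(1−α)/4 = 5.018 W m^-2 → T_e = 96.99 K.
For a single slab of emissivity ε, T_s⁴ = 2T_e⁴/(2−ε); thus T_s = 96.99·(1.775)^(1/4) = 111.9 K.
The atmosphere warms the surface by 14.96 K.

15 K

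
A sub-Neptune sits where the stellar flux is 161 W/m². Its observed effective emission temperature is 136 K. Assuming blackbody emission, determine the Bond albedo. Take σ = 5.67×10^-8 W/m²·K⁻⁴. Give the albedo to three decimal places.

0.518

Energy balance: S(1−α)/4 = σT⁴, so 1−α = 4σT⁴/S.
4σT⁴ = 4·5.67×10⁻⁸·(136)⁴ = 77.59 W/m².
1−α = 77.59/161.0 = 0.4819, so α = 0.5181.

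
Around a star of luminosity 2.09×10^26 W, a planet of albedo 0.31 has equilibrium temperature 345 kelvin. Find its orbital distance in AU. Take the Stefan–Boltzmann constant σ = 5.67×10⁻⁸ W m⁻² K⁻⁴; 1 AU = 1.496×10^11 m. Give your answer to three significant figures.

Energy balance gives S = 4σT⁴/(1−α) = 4657 W m⁻².
Then d = [L/(4πS)]^(1/2) = 5.976×10^10 m, i.e. 0.3995 AU.

0.399 AU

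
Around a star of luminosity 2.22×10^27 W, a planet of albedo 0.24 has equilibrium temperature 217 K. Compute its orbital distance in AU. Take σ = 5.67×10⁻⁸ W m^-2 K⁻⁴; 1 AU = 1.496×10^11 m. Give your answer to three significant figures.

The flux needed for this T is 4σT⁴/(1−0.24) = 661.7 W m^-2.
S = L/(4πd²) → d = √(L/4πS) = √(2.22×10^27/(4π·661.7)) = 5.167×10^11 m = 3.454 AU.

3.45 AU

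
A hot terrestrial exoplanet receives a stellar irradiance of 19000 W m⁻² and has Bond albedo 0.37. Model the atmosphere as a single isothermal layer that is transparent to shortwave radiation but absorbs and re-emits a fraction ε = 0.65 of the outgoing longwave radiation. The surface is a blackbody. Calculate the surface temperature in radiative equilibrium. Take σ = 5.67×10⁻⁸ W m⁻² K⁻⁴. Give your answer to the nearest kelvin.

Effective emission temperature (TOA balance): σT_e⁴ = S(1−α)/4 = 2992 W m⁻² → T_e = 479.3 K.
For a single slab of emissivity ε, T_s⁴ = 2T_e⁴/(2−ε); thus T_s = 479.3·(1.481)^(1/4) = 528.8 K.

529 kelvin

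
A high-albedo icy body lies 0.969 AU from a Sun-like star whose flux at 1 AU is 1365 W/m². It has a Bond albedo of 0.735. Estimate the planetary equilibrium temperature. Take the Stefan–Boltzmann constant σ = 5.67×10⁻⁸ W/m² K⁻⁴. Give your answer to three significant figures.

Irradiance scales as 1/d², so S = 1365 W/m² × (1/0.969)² = 1454 W/m².
Averaging over the sphere, the absorbed flux is S(1−α)/4 = 96.31 W/m².
Balancing against σT⁴: T = (96.31/5.67×10⁻⁸)^(1/4) = 203.0 K.

203 K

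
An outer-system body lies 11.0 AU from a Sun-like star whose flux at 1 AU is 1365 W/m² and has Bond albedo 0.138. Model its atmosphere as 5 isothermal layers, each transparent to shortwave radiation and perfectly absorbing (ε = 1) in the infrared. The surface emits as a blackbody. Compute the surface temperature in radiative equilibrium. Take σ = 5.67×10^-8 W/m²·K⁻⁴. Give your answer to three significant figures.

127 K

By the inverse-square law, S = 1365/11.0² = 11.28 W/m².
OLR = S(1−α)/4 = 2.431 W/m²; the top layer radiates at T_e = 80.92 K.
Layer-by-layer balance gives σT_s⁴ = (N+1)σT_e⁴, so T_s = 6^¼·80.92 = 126.6 K.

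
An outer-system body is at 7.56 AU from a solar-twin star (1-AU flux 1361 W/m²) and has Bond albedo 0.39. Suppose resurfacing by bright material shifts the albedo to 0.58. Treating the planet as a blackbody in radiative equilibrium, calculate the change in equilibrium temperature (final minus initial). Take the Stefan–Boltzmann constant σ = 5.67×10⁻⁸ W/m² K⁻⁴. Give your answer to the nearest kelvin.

Flux at the orbit: S = 1361/(7.56)² = 23.81 W/m².
Initial: T₁ = [S(1−0.39)/(4σ)]^(1/4) = 89.46 K.
With α = 0.58, T₂ = 81.49 K.
Change: 81.49 − 89.46 = -7.969 K.

-8 K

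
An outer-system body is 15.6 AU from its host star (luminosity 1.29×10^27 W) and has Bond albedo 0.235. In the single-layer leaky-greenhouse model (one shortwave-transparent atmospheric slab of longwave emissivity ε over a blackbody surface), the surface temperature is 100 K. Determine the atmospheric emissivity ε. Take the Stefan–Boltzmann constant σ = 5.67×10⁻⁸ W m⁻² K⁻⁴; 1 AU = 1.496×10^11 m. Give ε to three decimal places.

0.729

d = 15.6 × 1.496×10^11 m = 2.334×10^12 m.
S = L/(4πd²) = 18.85 W m⁻².
TOA balance gives T_e = 89.29 K.
Inverting T_s⁴ = 2T_e⁴/(2−ε): (T_e/T_s)⁴ = 0.6357, so ε = 2(1 − 0.6357) = 0.7285.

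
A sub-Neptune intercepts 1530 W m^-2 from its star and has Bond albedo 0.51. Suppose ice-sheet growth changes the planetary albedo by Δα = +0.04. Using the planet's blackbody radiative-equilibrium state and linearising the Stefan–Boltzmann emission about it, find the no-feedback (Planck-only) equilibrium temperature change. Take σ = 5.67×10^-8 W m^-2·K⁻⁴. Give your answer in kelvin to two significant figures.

-4.9 kelvin

The baseline emission temperature is T_e = 239.8 K.
ΔF = −(S/4)Δα = −(1530/4)×(+0.04) = -15.30 W m^-2.
Linearising σT⁴ gives d(σT⁴)/dT = 4σT_e³ = 3.127 W m^-2 per K.
ΔT₀ = ΔF/λ_P = -15.30/3.127 = -4.89 K.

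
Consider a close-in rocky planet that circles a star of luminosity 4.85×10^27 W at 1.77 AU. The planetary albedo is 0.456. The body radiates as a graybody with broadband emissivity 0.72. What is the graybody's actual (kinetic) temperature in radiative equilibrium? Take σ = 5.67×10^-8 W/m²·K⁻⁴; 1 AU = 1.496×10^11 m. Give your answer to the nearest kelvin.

d = 1.77 × 1.496×10^11 m = 2.648×10^11 m.
S = L/(4πd²) = 5505 W/m².
Absorbed flux (global mean): S(1−α)/4 = 5505·0.544/4 = 748.6 W/m².
Radiative balance εσT⁴ = 748.6 gives T = [748.6/(0.72·σ)]^(1/4) = 368.0 K.

368 K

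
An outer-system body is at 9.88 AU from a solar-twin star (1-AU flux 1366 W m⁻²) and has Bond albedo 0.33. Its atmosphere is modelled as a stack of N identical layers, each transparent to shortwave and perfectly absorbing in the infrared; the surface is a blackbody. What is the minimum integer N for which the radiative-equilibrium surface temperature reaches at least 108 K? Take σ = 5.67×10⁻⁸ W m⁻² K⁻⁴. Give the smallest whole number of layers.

3

Irradiance scales as 1/d², so S = 1366 W m⁻² × (1/9.88)² = 13.99 W m⁻².
Top-of-atmosphere balance: σT_e⁴ = S(1−α)/4 = 2.344 W m⁻² → T_e = 80.18 K.
Since T_s⁴ = (N+1)T_e⁴, we need N ≥ (T_s/T_e)⁴ − 1 = 2.291.
So N ≥ 2.291; the smallest integer is N = 3.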